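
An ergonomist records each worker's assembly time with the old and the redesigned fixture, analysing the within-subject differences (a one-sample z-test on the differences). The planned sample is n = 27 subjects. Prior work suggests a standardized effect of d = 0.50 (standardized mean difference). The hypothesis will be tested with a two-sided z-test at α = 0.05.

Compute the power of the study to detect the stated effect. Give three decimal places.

Noncentrality parameter: λ = d·√n = 0.50 × √27 = 2.5981
Critical value for a two-sided test at α = 0.05: z_{α/2} = 1.960.
Power = Φ(λ − 1.960) + Φ(−λ − 1.960) = Φ(0.638) + Φ(-4.558) = 0.7383 + 0.0000 = 0.7383.

Power ≈ 0.738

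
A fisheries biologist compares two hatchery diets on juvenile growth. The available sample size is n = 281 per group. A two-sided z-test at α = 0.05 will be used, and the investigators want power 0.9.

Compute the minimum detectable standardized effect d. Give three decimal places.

Need Φ(δ − 1.960) = 0.9, so δ = 1.960 + 1.282 = 3.242.
(The second rejection-region term Φ(−δ − z_{α/2}) is negligible and dropped.)
δ = d·√(n/2) ⇒ d = δ/√(n/2) = 3.242/√(281/2) = 0.2735.

d ≈ 0.273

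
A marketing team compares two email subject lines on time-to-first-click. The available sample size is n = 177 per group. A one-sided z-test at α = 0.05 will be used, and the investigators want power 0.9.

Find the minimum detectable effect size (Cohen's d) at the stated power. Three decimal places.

d ≈ 0.311

Need Φ(δ − 1.645) = 0.9, so δ = 1.645 + 1.282 = 2.926.
δ = d·√(n/2) ⇒ d = δ/√(n/2) = 2.926/√(177/2) = 0.3111.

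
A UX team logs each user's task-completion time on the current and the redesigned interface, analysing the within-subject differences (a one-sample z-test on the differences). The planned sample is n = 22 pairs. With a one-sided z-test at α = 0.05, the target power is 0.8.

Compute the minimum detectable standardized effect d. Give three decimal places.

Need Φ(δ − 1.645) = 0.8, so δ = 1.645 + 0.842 = 2.486.
δ = d·√n ⇒ d = δ/√n = 2.486/√22 = 0.5301.

d ≈ 0.530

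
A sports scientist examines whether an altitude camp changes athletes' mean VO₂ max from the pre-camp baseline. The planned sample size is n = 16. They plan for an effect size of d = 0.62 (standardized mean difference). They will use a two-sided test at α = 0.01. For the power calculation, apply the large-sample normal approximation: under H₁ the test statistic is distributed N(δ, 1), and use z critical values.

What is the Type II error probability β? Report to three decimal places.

β ≈ 0.538

Noncentrality parameter: δ = d·√n = 0.62 × √16 = 2.4800
Two-sided α = 0.01 → critical value z_{0.005} = 2.576.
Power = Φ(δ − 2.576) + Φ(−δ − 2.576) = Φ(-0.096) + Φ(-5.056) = 0.4618 + 0.0000 = 0.4618.
Type II error: β = 1 − power = 1 − 0.4618 = 0.5382.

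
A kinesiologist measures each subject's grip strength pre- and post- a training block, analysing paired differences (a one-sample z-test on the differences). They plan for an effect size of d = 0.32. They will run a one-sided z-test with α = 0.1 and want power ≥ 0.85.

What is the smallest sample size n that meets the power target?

n = 53

Set Φ(δ − 1.282) = 0.85; then δ − 1.282 = Φ⁻¹(0.85) = 1.036, giving δ = 2.318.
δ = d·√n ⇒ n = (δ/d)² = (2.318 / 0.32)² = 52.47.
Rounding up, n = 53.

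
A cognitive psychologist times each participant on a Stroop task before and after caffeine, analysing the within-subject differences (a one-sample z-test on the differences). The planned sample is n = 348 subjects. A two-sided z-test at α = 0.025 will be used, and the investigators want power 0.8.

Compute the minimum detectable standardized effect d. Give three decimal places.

Need Φ(δ − 2.241) = 0.8, so δ = 2.241 + 0.842 = 3.083.
(The second rejection-region term Φ(−δ − z_{α/2}) is negligible and dropped.)
δ = d·√n ⇒ d = δ/√n = 3.083/√348 = 0.1653.

d ≈ 0.165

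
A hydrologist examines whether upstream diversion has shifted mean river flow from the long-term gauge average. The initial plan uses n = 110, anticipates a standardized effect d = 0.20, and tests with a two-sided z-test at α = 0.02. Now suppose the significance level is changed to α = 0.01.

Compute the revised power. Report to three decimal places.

δ = d·√n = 0.20 × √110 = 2.0976 (unchanged). New critical value: z_{0.005} = 2.576.
Revised power = Φ(δ − 2.576) + Φ(−δ − 2.576) = Φ(-0.478) + Φ(-4.673) = 0.3162 + 0.0000 = 0.3163.

Power ≈ 0.316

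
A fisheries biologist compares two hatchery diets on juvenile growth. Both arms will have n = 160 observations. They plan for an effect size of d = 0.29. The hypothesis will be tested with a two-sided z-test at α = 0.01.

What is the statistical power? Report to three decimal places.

Noncentrality parameter: δ = d·√(n/2) = 0.29 × √(160/2) = 2.5938
Critical value for a two-sided test at α = 0.01: z_{α/2} = 2.576.
Power = Φ(δ − 2.576) + Φ(−δ − 2.576) = Φ(0.018) + Φ(-5.170) = 0.5072 + 0.0000 = 0.5072.

Power ≈ 0.507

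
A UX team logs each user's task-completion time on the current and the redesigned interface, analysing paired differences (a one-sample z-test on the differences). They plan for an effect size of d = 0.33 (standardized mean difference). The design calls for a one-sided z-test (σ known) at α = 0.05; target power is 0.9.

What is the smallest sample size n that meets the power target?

For power 0.9 need Φ(δ − z_{0.05}) = 0.9, so δ = z_{0.05} + z_{0.10} = 1.645 + 1.282 = 2.926.
δ = d·√n ⇒ n = (δ/d)² = (2.926 / 0.33)² = 78.64.
Round up to the next whole unit.

n = 79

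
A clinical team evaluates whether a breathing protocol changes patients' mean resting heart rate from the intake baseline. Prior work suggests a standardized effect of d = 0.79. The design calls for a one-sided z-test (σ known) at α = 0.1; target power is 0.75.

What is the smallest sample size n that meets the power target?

n = 7

Set Φ(δ − 1.282) = 0.75; then δ − 1.282 = Φ⁻¹(0.75) = 0.674, giving δ = 1.956.
δ = d·√n ⇒ n = (δ/d)² = (1.956 / 0.79)² = 6.13.
Round up to the next whole unit.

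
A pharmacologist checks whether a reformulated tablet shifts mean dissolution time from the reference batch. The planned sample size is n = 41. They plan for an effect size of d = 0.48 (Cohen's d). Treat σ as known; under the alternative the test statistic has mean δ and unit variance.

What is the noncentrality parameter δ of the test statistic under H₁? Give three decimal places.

δ = d·√n = 0.48 × √41 = 3.0735

δ ≈ 3.073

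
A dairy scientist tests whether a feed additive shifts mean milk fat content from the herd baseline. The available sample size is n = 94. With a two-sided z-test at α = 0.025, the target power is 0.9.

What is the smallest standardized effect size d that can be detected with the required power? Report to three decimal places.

Required noncentrality: δ = z_{0.0125} + z_{0.10} = 2.241 + 1.282 = 3.523.
(Lower-tail contribution to power is negligible for δ > 0.)
δ = d·√n ⇒ d = δ/√n = 3.523/√94 = 0.3634.

d ≈ 0.363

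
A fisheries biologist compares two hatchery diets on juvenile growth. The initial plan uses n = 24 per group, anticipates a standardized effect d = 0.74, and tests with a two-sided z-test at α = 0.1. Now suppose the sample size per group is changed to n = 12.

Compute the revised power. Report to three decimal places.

With n = 12 per group: δ = d·√(n/2) = 0.74 × √(12/2) = 1.8126. Critical value z_{0.05} = 1.645.
Revised power = Φ(δ − 1.645) + Φ(−δ − 1.645) = Φ(0.168) + Φ(-3.457) = 0.5666 + 0.0003 = 0.5669.

Power ≈ 0.567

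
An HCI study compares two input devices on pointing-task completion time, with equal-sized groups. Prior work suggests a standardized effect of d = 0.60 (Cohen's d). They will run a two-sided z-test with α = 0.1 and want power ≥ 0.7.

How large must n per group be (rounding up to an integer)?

For power 0.7 need Φ(δ − z_{0.05}) = 0.7, so δ = z_{0.05} + z_{0.30} = 1.645 + 0.524 = 2.169.
(Ignoring the negligible lower-tail rejection probability gives the usual closed-form inversion.)
δ = d·√(n/2) ⇒ n = 2(δ/d)² = 2 × (2.169 / 0.60)² = 26.14.
Round up to the next whole unit.

n = 27 per group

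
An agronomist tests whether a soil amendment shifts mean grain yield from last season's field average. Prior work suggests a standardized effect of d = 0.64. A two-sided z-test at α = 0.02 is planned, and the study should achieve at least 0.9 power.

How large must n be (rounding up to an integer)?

n = 32

For power 0.9 need Φ(δ − z_{0.01}) = 0.9, so δ = z_{0.01} + z_{0.10} = 2.326 + 1.282 = 3.608.
(For δ > 0 the lower-tail rejection region contributes negligibly to power, so the one-term inversion is standard.)
δ = d·√n ⇒ n = (δ/d)² = (3.608 / 0.64)² = 31.78.
Round up to the next whole unit.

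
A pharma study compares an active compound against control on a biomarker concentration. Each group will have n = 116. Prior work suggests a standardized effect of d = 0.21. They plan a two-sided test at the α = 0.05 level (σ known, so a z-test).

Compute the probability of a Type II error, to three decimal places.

Noncentrality parameter: δ = d·√(n/2) = 0.21 × √(116/2) = 1.5993
Critical value for a two-sided test at α = 0.05: z_{α/2} = 1.960.
Power = Φ(δ − 1.960) + Φ(−δ − 1.960) = Φ(-0.361) + Φ(-3.559) = 0.3592 + 0.0002 = 0.3594.
Type II error: β = 1 − power = 1 − 0.3594 = 0.6406.

β ≈ 0.641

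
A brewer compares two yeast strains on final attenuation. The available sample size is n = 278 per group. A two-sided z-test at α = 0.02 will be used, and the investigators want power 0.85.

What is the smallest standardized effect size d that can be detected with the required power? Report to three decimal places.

d ≈ 0.285

Need Φ(δ − 2.326) = 0.85, so δ = 2.326 + 1.036 = 3.363.
(The second rejection-region term Φ(−δ − z_{α/2}) is negligible and dropped.)
δ = d·√(n/2) ⇒ d = δ/√(n/2) = 3.363/√(278/2) = 0.2852.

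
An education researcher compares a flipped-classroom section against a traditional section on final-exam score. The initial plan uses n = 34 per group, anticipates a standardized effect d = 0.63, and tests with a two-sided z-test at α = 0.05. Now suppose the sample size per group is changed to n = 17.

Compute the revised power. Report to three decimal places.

Power ≈ 0.451

With n = 17 per group: δ = d·√(n/2) = 0.63 × √(17/2) = 1.8367. Critical value z_{0.025} = 1.960.
Revised power = Φ(δ − 1.960) + Φ(−δ − 1.960) = Φ(-0.123) + Φ(-3.797) = 0.4510 + 0.0001 = 0.4510.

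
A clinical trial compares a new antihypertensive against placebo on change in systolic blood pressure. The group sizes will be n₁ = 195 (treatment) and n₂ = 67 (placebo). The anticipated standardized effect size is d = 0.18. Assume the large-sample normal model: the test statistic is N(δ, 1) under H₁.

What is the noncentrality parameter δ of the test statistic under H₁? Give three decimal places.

δ ≈ 1.271

δ = d / √(1/n₁ + 1/n₂) = 0.18 / √(1/195 + 1/67) = 1.2711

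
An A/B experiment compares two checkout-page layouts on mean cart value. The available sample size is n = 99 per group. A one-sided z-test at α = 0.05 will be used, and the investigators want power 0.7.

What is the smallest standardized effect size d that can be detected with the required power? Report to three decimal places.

Need Φ(δ − 1.645) = 0.7, so δ = 1.645 + 0.524 = 2.169.
δ = d·√(n/2) ⇒ d = δ/√(n/2) = 2.169/√(99/2) = 0.3083.

d ≈ 0.308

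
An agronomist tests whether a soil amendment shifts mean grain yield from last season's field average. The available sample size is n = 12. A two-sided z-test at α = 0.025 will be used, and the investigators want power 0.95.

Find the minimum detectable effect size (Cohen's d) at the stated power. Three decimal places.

d ≈ 1.122

Need Φ(δ − 2.241) = 0.95, so δ = 2.241 + 1.645 = 3.886.
(Lower-tail contribution to power is negligible for δ > 0.)
δ = d·√n ⇒ d = δ/√n = 3.886/√12 = 1.1219.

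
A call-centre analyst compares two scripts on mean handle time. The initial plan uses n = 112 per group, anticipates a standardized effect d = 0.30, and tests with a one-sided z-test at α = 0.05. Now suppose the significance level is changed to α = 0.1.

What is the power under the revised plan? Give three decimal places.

δ = d·√(n/2) = 0.30 × √(112/2) = 2.2450 (unchanged). New critical value: z_{0.1} = 1.282.
Revised power = Φ(δ − 1.282) = Φ(0.963) = 0.8323.

Power ≈ 0.832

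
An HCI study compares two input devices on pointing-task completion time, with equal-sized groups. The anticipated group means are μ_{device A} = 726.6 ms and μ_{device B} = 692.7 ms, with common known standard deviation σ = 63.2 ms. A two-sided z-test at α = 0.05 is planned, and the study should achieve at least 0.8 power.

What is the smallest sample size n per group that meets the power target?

Standardized effect: d = |μ_{device A} − μ_{device B}| / σ = |726.6 − 692.7| / 63.2 = 0.5364
Set Φ(δ − 1.960) = 0.8; then δ − 1.960 = Φ⁻¹(0.8) = 0.842, giving δ = 2.802.
(The Φ(−δ − z_{α/2}) term is vanishingly small for δ > 0 and is dropped in the standard sample-size formula.)
δ = d·√(n/2) ⇒ n = 2(δ/d)² = 2 × (2.802 / 0.5364)² = 54.56.
Rounding up, n = 55 per group.

n = 55 per group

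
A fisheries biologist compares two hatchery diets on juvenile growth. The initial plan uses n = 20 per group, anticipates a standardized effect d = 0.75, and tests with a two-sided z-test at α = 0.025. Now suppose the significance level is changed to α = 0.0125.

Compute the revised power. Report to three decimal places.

Power ≈ 0.450

δ = d·√(n/2) = 0.75 × √(20/2) = 2.3717 (unchanged). New critical value: z_{0.0063} = 2.498.
Revised power = Φ(δ − 2.498) + Φ(−δ − 2.498) = Φ(-0.126) + Φ(-4.869) = 0.4499 + 0.0000 = 0.4499.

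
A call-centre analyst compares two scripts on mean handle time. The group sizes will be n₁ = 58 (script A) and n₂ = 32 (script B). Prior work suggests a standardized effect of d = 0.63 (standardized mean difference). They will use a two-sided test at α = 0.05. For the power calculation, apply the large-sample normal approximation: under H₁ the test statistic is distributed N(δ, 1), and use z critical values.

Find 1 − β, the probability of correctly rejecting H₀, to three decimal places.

Power ≈ 0.816

Noncentrality parameter: δ = d / √(1/n₁ + 1/n₂) = 0.63 / √(1/58 + 1/32) = 2.8609
Two-sided α = 0.05 → critical value z_{0.025} = 1.960.
Power = Φ(δ − 1.960) + Φ(−δ − 1.960) = Φ(0.901) + Φ(-4.821) = 0.8162 + 0.0000 = 0.8162.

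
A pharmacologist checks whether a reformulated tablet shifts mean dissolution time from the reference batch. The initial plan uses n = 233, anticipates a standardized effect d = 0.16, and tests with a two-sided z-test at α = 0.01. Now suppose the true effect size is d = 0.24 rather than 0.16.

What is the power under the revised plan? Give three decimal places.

With d = 0.24: δ = d·√n = 0.24 × √233 = 3.6634. Critical value z_{0.005} = 2.576.
Revised power = Φ(δ − 2.576) + Φ(−δ − 2.576) = Φ(1.088) + Φ(-6.239) = 0.8616 + 0.0000 = 0.8616.

Power ≈ 0.862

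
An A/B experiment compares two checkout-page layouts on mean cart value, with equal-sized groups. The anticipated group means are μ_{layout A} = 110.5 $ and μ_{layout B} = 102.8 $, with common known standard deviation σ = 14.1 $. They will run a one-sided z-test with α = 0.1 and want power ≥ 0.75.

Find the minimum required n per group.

n = 26 per group

Standardized effect: d = |μ_{layout A} − μ_{layout B}| / σ = |110.5 − 102.8| / 14.1 = 0.5461
For power 0.75 need Φ(δ − z_{0.1}) = 0.75, so δ = z_{0.1} + z_{0.25} = 1.282 + 0.674 = 1.956.
δ = d·√(n/2) ⇒ n = 2(δ/d)² = 2 × (1.956 / 0.5461)² = 25.66.
Rounding up, n = 26 per group.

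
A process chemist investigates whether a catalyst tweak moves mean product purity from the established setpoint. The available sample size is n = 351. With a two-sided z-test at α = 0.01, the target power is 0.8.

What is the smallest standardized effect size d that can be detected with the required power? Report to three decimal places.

Need Φ(δ − 2.576) = 0.8, so δ = 2.576 + 0.842 = 3.417.
(Lower-tail contribution to power is negligible for δ > 0.)
δ = d·√n ⇒ d = δ/√n = 3.417/√351 = 0.1824.

d ≈ 0.182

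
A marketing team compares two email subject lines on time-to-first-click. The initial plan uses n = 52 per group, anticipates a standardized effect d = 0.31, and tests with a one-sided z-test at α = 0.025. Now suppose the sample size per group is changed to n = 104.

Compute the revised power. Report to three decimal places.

Power ≈ 0.609

With n = 104 per group: δ = d·√(n/2) = 0.31 × √(104/2) = 2.2354. Critical value z_{0.025} = 1.960.
Revised power = Φ(δ − 1.960) = Φ(0.275) = 0.6085.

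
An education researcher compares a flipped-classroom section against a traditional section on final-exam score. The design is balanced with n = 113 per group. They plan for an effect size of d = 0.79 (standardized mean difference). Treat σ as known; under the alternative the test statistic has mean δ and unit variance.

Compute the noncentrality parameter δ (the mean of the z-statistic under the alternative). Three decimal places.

The noncentrality parameter scales effect size by the design's sample-size factor: δ = d·√(n/2) = 0.79 × √(113/2) = 5.9382

δ ≈ 5.938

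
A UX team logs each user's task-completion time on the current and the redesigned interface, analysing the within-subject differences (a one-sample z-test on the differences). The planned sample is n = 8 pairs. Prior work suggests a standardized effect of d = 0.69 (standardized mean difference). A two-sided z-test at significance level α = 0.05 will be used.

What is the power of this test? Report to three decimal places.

Power ≈ 0.497

Noncentrality parameter: δ = d·√n = 0.69 × √8 = 1.9516
Two-sided α = 0.05 → critical value z_{0.025} = 1.960.
Power = Φ(δ − 1.960) + Φ(−δ − 1.960) = Φ(-0.008) + Φ(-3.912) = 0.4967 + 0.0000 = 0.4967.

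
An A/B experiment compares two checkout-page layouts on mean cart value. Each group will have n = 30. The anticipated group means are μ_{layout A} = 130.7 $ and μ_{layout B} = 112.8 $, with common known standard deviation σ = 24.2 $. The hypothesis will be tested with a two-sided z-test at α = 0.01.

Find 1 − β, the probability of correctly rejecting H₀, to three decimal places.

Standardized effect: d = |μ_{layout A} − μ_{layout B}| / σ = |130.7 − 112.8| / 24.2 = 0.7397
Noncentrality parameter: δ = d·√(n/2) = 0.7397 × √(30/2) = 2.8647
Two-sided α = 0.01 → critical value z_{0.005} = 2.576.
Power = Φ(δ − 2.576) + Φ(−δ − 2.576) = Φ(0.289) + Φ(-5.441) = 0.6137 + 0.0000 = 0.6137.

Power ≈ 0.614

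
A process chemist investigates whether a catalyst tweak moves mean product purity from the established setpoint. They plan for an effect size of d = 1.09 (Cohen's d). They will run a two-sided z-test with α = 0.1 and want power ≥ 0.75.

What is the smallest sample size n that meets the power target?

n = 5

Set Φ(δ − 1.645) = 0.75; then δ − 1.645 = Φ⁻¹(0.75) = 0.674, giving δ = 2.319.
(Ignoring the negligible lower-tail rejection probability gives the usual closed-form inversion.)
δ = d·√n ⇒ n = (δ/d)² = (2.319 / 1.09)² = 4.53.
Rounding up, n = 5.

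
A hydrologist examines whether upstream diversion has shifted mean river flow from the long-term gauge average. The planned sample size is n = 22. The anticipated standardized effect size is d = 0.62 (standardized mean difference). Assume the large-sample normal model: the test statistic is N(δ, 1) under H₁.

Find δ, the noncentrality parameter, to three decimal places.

The noncentrality parameter scales effect size by the design's sample-size factor: δ = d·√n = 0.62 × √22 = 2.9081

δ ≈ 2.908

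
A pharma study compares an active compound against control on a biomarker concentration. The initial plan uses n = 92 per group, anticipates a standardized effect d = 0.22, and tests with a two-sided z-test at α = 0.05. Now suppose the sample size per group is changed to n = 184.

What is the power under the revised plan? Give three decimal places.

With n = 184 per group: δ = d·√(n/2) = 0.22 × √(184/2) = 2.1102. Critical value z_{0.025} = 1.960.
Revised power = Φ(δ − 1.960) + Φ(−δ − 1.960) = Φ(0.150) + Φ(-4.070) = 0.5597 + 0.0000 = 0.5597.

Power ≈ 0.560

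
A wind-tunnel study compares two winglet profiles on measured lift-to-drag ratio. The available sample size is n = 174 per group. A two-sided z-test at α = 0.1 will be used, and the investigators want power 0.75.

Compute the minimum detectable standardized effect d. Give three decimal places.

d ≈ 0.249

Required noncentrality: δ = z_{0.05} + z_{0.25} = 1.645 + 0.674 = 2.319.
(The second rejection-region term Φ(−δ − z_{α/2}) is negligible and dropped.)
δ = d·√(n/2) ⇒ d = δ/√(n/2) = 2.319/√(174/2) = 0.2487.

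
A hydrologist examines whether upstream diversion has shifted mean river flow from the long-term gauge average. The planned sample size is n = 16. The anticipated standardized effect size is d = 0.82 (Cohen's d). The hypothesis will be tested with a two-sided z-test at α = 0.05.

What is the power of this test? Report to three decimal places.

Noncentrality parameter: δ = d·√n = 0.82 × √16 = 3.2800
Critical value for a two-sided test at α = 0.05: z_{α/2} = 1.960.
Power = Φ(δ − 1.960) + Φ(−δ − 1.960) = Φ(1.320) + Φ(-5.240) = 0.9066 + 0.0000 = 0.9066.

Power ≈ 0.907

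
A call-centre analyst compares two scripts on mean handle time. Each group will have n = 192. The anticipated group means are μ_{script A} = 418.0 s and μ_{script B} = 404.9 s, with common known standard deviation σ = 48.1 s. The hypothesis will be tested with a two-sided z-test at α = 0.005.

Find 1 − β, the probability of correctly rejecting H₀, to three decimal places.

Standardized effect: d = |μ_{script A} − μ_{script B}| / σ = |418.0 − 404.9| / 48.1 = 0.2723
Noncentrality parameter: δ = d·√(n/2) = 0.2723 × √(192/2) = 2.6685
Two-sided α = 0.005 → critical value z_{0.0025} = 2.807.
Power = Φ(δ − 2.807) + Φ(−δ − 2.807) = Φ(-0.139) + Φ(-5.476) = 0.4449 + 0.0000 = 0.4449.

Power ≈ 0.445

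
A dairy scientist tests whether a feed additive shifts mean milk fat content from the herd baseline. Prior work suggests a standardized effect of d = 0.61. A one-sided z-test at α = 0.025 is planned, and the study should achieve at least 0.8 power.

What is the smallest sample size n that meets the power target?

n = 22

For power 0.8 need Φ(δ − z_{0.025}) = 0.8, so δ = z_{0.025} + z_{0.20} = 1.960 + 0.842 = 2.802.
δ = d·√n ⇒ n = (δ/d)² = (2.802 / 0.61)² = 21.09.
Round up to the next whole unit.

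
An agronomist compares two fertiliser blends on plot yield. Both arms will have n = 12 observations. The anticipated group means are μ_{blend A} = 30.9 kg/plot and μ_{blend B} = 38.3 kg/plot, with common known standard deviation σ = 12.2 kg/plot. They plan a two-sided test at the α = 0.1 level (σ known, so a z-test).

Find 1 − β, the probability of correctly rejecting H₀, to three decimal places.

Standardized effect: d = |μ_{blend A} − μ_{blend B}| / σ = |30.9 − 38.3| / 12.2 = 0.6066
Noncentrality parameter: δ = d·√(n/2) = 0.6066 × √(12/2) = 1.4858
Critical value for a two-sided test at α = 0.1: z_{α/2} = 1.645.
Power = Φ(δ − 1.645) + Φ(−δ − 1.645) = Φ(-0.159) + Φ(-3.131) = 0.4368 + 0.0009 = 0.4377.

Power ≈ 0.438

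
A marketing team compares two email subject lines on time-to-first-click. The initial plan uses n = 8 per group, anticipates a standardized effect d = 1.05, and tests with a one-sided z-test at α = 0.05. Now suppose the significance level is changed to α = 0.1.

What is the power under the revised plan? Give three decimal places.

δ = d·√(n/2) = 1.05 × √(8/2) = 2.1000 (unchanged). New critical value: z_{0.1} = 1.282.
Revised power = Φ(δ − 1.282) = Φ(0.818) = 0.7934.

Power ≈ 0.793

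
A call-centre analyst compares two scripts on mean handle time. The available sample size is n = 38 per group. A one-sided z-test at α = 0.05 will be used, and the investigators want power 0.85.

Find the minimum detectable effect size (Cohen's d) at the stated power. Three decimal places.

d ≈ 0.615

Need Φ(δ − 1.645) = 0.85, so δ = 1.645 + 1.036 = 2.681.
δ = d·√(n/2) ⇒ d = δ/√(n/2) = 2.681/√(38/2) = 0.6151.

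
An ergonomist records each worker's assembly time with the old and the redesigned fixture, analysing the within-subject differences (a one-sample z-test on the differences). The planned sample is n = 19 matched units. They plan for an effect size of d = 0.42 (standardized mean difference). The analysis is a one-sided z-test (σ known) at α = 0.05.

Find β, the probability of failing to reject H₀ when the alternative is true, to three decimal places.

β ≈ 0.426

Noncentrality parameter: δ = d·√n = 0.42 × √19 = 1.8307
One-sided α = 0.05 → critical value z_{0.05} = 1.645.
Power = P(Z > 1.645 − δ) = Φ(0.186) = 0.5737.
Type II error: β = 1 − power = 1 − 0.5737 = 0.4263.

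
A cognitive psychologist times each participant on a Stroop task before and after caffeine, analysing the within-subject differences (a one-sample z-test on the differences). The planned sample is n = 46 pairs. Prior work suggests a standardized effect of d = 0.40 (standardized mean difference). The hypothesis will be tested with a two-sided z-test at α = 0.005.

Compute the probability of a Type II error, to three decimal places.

Noncentrality parameter: δ = d·√n = 0.40 × √46 = 2.7129
Critical value for a two-sided test at α = 0.005: z_{α/2} = 2.807.
Power = Φ(δ − 2.807) + Φ(−δ − 2.807) = Φ(-0.094) + Φ(-5.520) = 0.4625 + 0.0000 = 0.4625.
Type II error: β = 1 − power = 1 − 0.4625 = 0.5375.

β ≈ 0.537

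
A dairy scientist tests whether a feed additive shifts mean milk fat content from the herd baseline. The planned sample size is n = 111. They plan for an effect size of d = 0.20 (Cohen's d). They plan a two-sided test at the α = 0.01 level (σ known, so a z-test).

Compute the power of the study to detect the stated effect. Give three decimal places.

Power ≈ 0.320

Noncentrality parameter: δ = d·√n = 0.20 × √111 = 2.1071
Critical value for a two-sided test at α = 0.01: z_{α/2} = 2.576.
Power = Φ(δ − 2.576) + Φ(−δ − 2.576) = Φ(-0.469) + Φ(-4.683) = 0.3196 + 0.0000 = 0.3196.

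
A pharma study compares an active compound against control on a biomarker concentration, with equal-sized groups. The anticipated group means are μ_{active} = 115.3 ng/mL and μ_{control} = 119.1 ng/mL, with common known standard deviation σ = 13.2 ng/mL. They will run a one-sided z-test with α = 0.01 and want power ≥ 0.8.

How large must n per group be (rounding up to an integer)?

n = 243 per group

Standardized effect: d = |μ_{active} − μ_{control}| / σ = |115.3 − 119.1| / 13.2 = 0.2879
Set Φ(δ − 2.326) = 0.8; then δ − 2.326 = Φ⁻¹(0.8) = 0.842, giving δ = 3.168.
δ = d·√(n/2) ⇒ n = 2(δ/d)² = 2 × (3.168 / 0.2879)² = 242.20.
Rounding up, n = 243 per group.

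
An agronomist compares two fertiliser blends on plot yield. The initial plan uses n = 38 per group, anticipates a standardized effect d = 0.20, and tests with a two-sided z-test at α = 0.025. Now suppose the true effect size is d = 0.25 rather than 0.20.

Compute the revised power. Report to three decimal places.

With d = 0.25: δ = d·√(n/2) = 0.25 × √(38/2) = 1.0897. Critical value z_{0.0125} = 2.241.
Revised power = Φ(δ − 2.241) + Φ(−δ − 2.241) = Φ(-1.152) + Φ(-3.331) = 0.1247 + 0.0004 = 0.1252.

Power ≈ 0.125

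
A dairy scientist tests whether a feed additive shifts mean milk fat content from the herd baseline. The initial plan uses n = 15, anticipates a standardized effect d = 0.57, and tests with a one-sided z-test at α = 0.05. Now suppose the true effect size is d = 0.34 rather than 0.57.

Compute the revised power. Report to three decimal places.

With d = 0.34: δ = d·√n = 0.34 × √15 = 1.3168. Critical value z_{0.05} = 1.645.
Revised power = Φ(δ − 1.645) = Φ(-0.328) = 0.3714.

Power ≈ 0.371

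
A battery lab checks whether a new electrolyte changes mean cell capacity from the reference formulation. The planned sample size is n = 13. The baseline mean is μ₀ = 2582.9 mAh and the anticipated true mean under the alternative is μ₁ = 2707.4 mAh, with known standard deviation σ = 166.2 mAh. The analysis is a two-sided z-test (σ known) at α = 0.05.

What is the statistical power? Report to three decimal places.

Power ≈ 0.771

Standardized effect: d = |μ₁ − μ₀| / σ = |2707.4 − 2582.9| / 166.2 = 0.7491
Noncentrality parameter: δ = d·√n = 0.7491 × √13 = 2.7009
Critical value for a two-sided test at α = 0.05: z_{α/2} = 1.960.
Power = Φ(δ − 1.960) + Φ(−δ − 1.960) = Φ(0.741) + Φ(-4.661) = 0.7706 + 0.0000 = 0.7706.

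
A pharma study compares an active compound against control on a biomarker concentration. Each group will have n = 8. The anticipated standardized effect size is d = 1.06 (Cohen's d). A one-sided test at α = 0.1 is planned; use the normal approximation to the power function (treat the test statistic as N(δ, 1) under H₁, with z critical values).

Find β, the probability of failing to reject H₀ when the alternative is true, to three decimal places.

β ≈ 0.201

Noncentrality parameter: δ = d·√(n/2) = 1.06 × √(8/2) = 2.1200
One-sided α = 0.1 → critical value z_{0.1} = 1.282.
Power = Φ(δ − 1.282) = Φ(0.838) = 0.7991.
Type II error: β = 1 − power = 1 − 0.7991 = 0.2009.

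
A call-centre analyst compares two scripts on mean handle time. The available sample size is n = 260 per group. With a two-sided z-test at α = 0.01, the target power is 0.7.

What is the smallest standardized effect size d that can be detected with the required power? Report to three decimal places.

d ≈ 0.272

Required noncentrality: δ = z_{0.005} + z_{0.30} = 2.576 + 0.524 = 3.100.
(The second rejection-region term Φ(−δ − z_{α/2}) is negligible and dropped.)
δ = d·√(n/2) ⇒ d = δ/√(n/2) = 3.100/√(260/2) = 0.2719.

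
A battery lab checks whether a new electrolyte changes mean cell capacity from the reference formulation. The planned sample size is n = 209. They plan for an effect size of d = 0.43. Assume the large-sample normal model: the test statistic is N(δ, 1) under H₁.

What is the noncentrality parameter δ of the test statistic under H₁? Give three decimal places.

δ ≈ 6.216

The noncentrality parameter scales effect size by the design's sample-size factor: δ = d·√n = 0.43 × √209 = 6.2164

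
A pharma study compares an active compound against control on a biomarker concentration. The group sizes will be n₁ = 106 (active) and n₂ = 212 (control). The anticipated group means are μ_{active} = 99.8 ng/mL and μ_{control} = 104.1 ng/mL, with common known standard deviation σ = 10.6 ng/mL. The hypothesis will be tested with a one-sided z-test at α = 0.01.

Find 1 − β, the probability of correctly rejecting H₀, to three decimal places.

Standardized effect: d = |μ_{active} − μ_{control}| / σ = |99.8 − 104.1| / 10.6 = 0.4057
Noncentrality parameter: δ = d / √(1/n₁ + 1/n₂) = 0.4057 / √(1/106 + 1/212) = 3.4101
One-sided α = 0.01 → critical value z_{0.01} = 2.326.
Power = Φ(δ − 2.326) = Φ(1.084) = 0.8608.

Power ≈ 0.861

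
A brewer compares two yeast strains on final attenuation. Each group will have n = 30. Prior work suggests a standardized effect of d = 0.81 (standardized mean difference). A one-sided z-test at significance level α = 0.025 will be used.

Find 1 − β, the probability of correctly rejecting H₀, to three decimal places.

Power ≈ 0.880

Noncentrality parameter: δ = d·√(n/2) = 0.81 × √(30/2) = 3.1371
One-sided α = 0.025 → critical value z_{0.025} = 1.960.
Power = P(Z > 1.960 − δ) = Φ(1.177) = 0.8804.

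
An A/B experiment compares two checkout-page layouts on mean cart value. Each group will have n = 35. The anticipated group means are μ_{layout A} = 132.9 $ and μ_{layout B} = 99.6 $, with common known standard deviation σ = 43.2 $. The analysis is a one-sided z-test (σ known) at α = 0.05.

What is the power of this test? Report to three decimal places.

Standardized effect: d = |μ_{layout A} − μ_{layout B}| / σ = |132.9 − 99.6| / 43.2 = 0.7708
Noncentrality parameter: δ = d·√(n/2) = 0.7708 × √(35/2) = 3.2246
One-sided α = 0.05 → critical value z_{0.05} = 1.645.
Power = Φ(δ − 1.645) = Φ(1.580) = 0.9429.

Power ≈ 0.943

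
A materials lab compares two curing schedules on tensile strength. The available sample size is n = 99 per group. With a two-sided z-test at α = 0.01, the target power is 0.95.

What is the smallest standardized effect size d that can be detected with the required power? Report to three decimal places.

d ≈ 0.600

Need Φ(δ − 2.576) = 0.95, so δ = 2.576 + 1.645 = 4.221.
(Lower-tail contribution to power is negligible for δ > 0.)
δ = d·√(n/2) ⇒ d = δ/√(n/2) = 4.221/√(99/2) = 0.5999.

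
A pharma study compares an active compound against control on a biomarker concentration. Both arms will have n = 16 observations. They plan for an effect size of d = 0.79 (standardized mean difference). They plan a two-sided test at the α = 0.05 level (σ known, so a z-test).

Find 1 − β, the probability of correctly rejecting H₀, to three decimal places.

Power ≈ 0.608

Noncentrality parameter: δ = d·√(n/2) = 0.79 × √(16/2) = 2.2345
Two-sided α = 0.05 → critical value z_{0.025} = 1.960.
Power = Φ(δ − 1.960) + Φ(−δ − 1.960) = Φ(0.274) + Φ(-4.194) = 0.6081 + 0.0000 = 0.6082.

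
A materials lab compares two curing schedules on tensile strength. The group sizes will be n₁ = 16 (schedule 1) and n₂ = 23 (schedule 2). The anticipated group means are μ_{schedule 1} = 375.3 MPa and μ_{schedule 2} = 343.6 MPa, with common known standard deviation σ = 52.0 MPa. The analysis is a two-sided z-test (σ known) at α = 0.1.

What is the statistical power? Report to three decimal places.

Standardized effect: d = |μ_{schedule 1} − μ_{schedule 2}| / σ = |375.3 − 343.6| / 52.0 = 0.6096
Noncentrality parameter: δ = d / √(1/n₁ + 1/n₂) = 0.6096 / √(1/16 + 1/23) = 1.8726
Two-sided α = 0.1 → critical value z_{0.05} = 1.645.
Power = Φ(δ − 1.645) + Φ(−δ − 1.645) = Φ(0.228) + Φ(-3.517) = 0.5901 + 0.0002 = 0.5903.

Power ≈ 0.590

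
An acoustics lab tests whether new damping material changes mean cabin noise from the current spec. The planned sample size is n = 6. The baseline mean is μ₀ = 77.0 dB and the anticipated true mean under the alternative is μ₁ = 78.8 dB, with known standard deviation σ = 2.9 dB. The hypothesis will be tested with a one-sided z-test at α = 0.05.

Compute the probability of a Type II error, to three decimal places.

Standardized effect: d = |μ₁ − μ₀| / σ = |78.8 − 77.0| / 2.9 = 0.6207
Noncentrality parameter: δ = d·√n = 0.6207 × √6 = 1.5204
Critical value for a one-sided test at α = 0.05: z_α = 1.645.
Power = P(Z > 1.645 − δ) = Φ(-0.124) = 0.4505.
Type II error: β = 1 − power = 1 − 0.4505 = 0.5495.

β ≈ 0.550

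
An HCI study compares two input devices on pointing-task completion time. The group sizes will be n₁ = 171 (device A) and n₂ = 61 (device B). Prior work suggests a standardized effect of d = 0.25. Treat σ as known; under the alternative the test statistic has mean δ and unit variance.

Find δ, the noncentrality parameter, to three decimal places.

δ = d / √(1/n₁ + 1/n₂) = 0.25 / √(1/171 + 1/61) = 1.6763

δ ≈ 1.676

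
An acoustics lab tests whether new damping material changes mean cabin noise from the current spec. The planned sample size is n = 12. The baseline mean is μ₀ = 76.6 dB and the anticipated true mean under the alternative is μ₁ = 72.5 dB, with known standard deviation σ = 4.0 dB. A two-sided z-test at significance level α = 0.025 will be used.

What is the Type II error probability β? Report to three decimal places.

Standardized effect: d = |μ₁ − μ₀| / σ = |72.5 − 76.6| / 4.0 = 1.0250
Noncentrality parameter: λ = d·√n = 1.0250 × √12 = 3.5507
Critical value for a two-sided test at α = 0.025: z_{α/2} = 2.241.
Power = Φ(λ − 2.241) + Φ(−λ − 2.241) = Φ(1.309) + Φ(-5.792) = 0.9048 + 0.0000 = 0.9048.
Type II error: β = 1 − power = 1 − 0.9048 = 0.0952.

β ≈ 0.095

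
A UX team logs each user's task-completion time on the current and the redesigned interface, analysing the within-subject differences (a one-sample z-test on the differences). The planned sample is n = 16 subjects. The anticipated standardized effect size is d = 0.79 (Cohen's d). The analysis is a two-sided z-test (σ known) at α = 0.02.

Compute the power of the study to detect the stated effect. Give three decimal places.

Power ≈ 0.798

Noncentrality parameter: δ = d·√n = 0.79 × √16 = 3.1600
Two-sided α = 0.02 → critical value z_{0.01} = 2.326.
Power = Φ(δ − 2.326) + Φ(−δ − 2.326) = Φ(0.834) + Φ(-5.486) = 0.7978 + 0.0000 = 0.7978.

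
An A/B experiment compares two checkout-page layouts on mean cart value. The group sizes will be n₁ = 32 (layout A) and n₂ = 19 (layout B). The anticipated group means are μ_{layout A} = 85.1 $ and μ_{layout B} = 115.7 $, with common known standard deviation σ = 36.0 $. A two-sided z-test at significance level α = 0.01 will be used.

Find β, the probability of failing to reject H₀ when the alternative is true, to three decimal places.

Standardized effect: d = |μ_{layout A} − μ_{layout B}| / σ = |85.1 − 115.7| / 36.0 = 0.8500
Noncentrality parameter: δ = d / √(1/n₁ + 1/n₂) = 0.8500 / √(1/32 + 1/19) = 2.9348
Two-sided α = 0.01 → critical value z_{0.005} = 2.576.
Power = Φ(δ − 2.576) + Φ(−δ − 2.576) = Φ(0.359) + Φ(-5.511) = 0.6402 + 0.0000 = 0.6402.
Type II error: β = 1 − power = 1 − 0.6402 = 0.3598.

β ≈ 0.360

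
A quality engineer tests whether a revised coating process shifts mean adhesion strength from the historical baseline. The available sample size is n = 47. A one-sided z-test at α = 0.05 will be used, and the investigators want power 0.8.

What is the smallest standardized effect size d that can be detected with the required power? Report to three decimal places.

Required noncentrality: δ = z_{0.05} + z_{0.20} = 1.645 + 0.842 = 2.486.
δ = d·√n ⇒ d = δ/√n = 2.486/√47 = 0.3627.

d ≈ 0.363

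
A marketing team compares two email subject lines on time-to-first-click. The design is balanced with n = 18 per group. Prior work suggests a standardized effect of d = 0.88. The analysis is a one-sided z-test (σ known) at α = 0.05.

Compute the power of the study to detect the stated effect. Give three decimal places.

Noncentrality parameter: δ = d·√(n/2) = 0.88 × √(18/2) = 2.6400
One-sided α = 0.05 → critical value z_{0.05} = 1.645.
Power = P(Z > 1.645 − δ) = Φ(0.995) = 0.8402.

Power ≈ 0.840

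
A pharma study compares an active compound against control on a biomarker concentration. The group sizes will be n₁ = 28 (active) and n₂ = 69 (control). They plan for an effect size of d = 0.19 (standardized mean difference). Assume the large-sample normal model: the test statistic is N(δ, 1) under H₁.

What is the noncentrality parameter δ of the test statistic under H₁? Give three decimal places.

δ ≈ 0.848

δ = d / √(1/n₁ + 1/n₂) = 0.19 / √(1/28 + 1/69) = 0.8480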